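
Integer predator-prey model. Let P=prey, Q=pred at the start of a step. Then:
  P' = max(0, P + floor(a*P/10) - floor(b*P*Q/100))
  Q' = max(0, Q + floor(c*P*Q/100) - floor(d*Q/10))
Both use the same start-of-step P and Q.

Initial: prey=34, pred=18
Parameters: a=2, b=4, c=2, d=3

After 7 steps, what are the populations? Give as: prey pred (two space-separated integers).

Step 1: prey: 34+6-24=16; pred: 18+12-5=25
Step 2: prey: 16+3-16=3; pred: 25+8-7=26
Step 3: prey: 3+0-3=0; pred: 26+1-7=20
Step 4: prey: 0+0-0=0; pred: 20+0-6=14
Step 5: prey: 0+0-0=0; pred: 14+0-4=10
Step 6: prey: 0+0-0=0; pred: 10+0-3=7
Step 7: prey: 0+0-0=0; pred: 7+0-2=5

Answer: 0 5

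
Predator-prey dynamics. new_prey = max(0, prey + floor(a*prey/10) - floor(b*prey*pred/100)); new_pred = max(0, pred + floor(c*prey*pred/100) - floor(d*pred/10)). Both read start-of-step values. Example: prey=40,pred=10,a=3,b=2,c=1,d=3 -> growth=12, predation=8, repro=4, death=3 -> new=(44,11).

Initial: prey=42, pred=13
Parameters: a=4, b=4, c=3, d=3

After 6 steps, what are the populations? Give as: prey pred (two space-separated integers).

Answer: 0 19

Derivation:
Step 1: prey: 42+16-21=37; pred: 13+16-3=26
Step 2: prey: 37+14-38=13; pred: 26+28-7=47
Step 3: prey: 13+5-24=0; pred: 47+18-14=51
Step 4: prey: 0+0-0=0; pred: 51+0-15=36
Step 5: prey: 0+0-0=0; pred: 36+0-10=26
Step 6: prey: 0+0-0=0; pred: 26+0-7=19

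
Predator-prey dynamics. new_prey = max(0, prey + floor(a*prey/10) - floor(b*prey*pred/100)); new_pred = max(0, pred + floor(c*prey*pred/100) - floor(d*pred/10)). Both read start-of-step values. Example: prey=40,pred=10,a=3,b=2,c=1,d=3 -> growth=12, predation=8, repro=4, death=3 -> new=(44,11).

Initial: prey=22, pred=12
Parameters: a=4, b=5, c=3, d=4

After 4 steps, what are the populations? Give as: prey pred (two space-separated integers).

Step 1: prey: 22+8-13=17; pred: 12+7-4=15
Step 2: prey: 17+6-12=11; pred: 15+7-6=16
Step 3: prey: 11+4-8=7; pred: 16+5-6=15
Step 4: prey: 7+2-5=4; pred: 15+3-6=12

Answer: 4 12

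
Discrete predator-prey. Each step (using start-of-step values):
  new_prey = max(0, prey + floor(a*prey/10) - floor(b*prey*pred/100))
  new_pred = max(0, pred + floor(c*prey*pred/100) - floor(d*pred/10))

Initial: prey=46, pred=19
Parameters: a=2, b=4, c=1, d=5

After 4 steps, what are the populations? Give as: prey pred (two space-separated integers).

Answer: 7 4

Derivation:
Step 1: prey: 46+9-34=21; pred: 19+8-9=18
Step 2: prey: 21+4-15=10; pred: 18+3-9=12
Step 3: prey: 10+2-4=8; pred: 12+1-6=7
Step 4: prey: 8+1-2=7; pred: 7+0-3=4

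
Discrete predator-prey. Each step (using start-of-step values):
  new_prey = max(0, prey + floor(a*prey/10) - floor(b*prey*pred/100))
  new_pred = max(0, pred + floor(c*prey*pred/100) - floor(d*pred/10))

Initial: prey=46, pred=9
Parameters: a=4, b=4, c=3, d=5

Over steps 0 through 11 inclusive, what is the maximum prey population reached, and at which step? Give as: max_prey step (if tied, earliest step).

Answer: 48 1

Derivation:
Step 1: prey: 46+18-16=48; pred: 9+12-4=17
Step 2: prey: 48+19-32=35; pred: 17+24-8=33
Step 3: prey: 35+14-46=3; pred: 33+34-16=51
Step 4: prey: 3+1-6=0; pred: 51+4-25=30
Step 5: prey: 0+0-0=0; pred: 30+0-15=15
Step 6: prey: 0+0-0=0; pred: 15+0-7=8
Step 7: prey: 0+0-0=0; pred: 8+0-4=4
Step 8: prey: 0+0-0=0; pred: 4+0-2=2
Step 9: prey: 0+0-0=0; pred: 2+0-1=1
Step 10: prey: 0+0-0=0; pred: 1+0-0=1
Step 11: prey: 0+0-0=0; pred: 1+0-0=1
Max prey = 48 at step 1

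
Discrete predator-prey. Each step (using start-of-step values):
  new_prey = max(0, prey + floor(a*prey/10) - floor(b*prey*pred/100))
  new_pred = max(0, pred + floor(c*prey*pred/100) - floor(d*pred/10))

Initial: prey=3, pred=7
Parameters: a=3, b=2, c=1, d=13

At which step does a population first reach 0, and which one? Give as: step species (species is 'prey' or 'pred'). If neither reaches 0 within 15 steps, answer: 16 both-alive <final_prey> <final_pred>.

Answer: 1 pred

Derivation:
Step 1: prey: 3+0-0=3; pred: 7+0-9=0
First extinction: pred at step 1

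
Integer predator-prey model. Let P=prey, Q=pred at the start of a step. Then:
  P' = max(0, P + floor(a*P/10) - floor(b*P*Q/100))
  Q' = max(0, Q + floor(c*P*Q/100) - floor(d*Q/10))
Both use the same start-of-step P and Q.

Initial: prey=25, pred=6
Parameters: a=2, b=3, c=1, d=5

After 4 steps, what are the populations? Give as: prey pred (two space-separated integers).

Step 1: prey: 25+5-4=26; pred: 6+1-3=4
Step 2: prey: 26+5-3=28; pred: 4+1-2=3
Step 3: prey: 28+5-2=31; pred: 3+0-1=2
Step 4: prey: 31+6-1=36; pred: 2+0-1=1

Answer: 36 1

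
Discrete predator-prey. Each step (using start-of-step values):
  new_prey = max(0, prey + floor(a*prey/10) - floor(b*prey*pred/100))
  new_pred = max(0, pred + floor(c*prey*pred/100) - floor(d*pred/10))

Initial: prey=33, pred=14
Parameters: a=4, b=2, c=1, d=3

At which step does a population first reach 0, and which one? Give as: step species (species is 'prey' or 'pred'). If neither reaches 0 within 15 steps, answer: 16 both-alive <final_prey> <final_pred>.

Step 1: prey: 33+13-9=37; pred: 14+4-4=14
Step 2: prey: 37+14-10=41; pred: 14+5-4=15
Step 3: prey: 41+16-12=45; pred: 15+6-4=17
Step 4: prey: 45+18-15=48; pred: 17+7-5=19
Step 5: prey: 48+19-18=49; pred: 19+9-5=23
Step 6: prey: 49+19-22=46; pred: 23+11-6=28
Step 7: prey: 46+18-25=39; pred: 28+12-8=32
Step 8: prey: 39+15-24=30; pred: 32+12-9=35
Step 9: prey: 30+12-21=21; pred: 35+10-10=35
Step 10: prey: 21+8-14=15; pred: 35+7-10=32
Step 11: prey: 15+6-9=12; pred: 32+4-9=27
Step 12: prey: 12+4-6=10; pred: 27+3-8=22
Step 13: prey: 10+4-4=10; pred: 22+2-6=18
Step 14: prey: 10+4-3=11; pred: 18+1-5=14
Step 15: prey: 11+4-3=12; pred: 14+1-4=11
No extinction within 15 steps

Answer: 16 both-alive 12 11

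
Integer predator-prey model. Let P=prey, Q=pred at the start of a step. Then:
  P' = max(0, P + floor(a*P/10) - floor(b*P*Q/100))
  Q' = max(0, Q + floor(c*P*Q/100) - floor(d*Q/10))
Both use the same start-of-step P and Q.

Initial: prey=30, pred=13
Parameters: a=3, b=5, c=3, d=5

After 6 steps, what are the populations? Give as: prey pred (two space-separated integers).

Step 1: prey: 30+9-19=20; pred: 13+11-6=18
Step 2: prey: 20+6-18=8; pred: 18+10-9=19
Step 3: prey: 8+2-7=3; pred: 19+4-9=14
Step 4: prey: 3+0-2=1; pred: 14+1-7=8
Step 5: prey: 1+0-0=1; pred: 8+0-4=4
Step 6: prey: 1+0-0=1; pred: 4+0-2=2

Answer: 1 2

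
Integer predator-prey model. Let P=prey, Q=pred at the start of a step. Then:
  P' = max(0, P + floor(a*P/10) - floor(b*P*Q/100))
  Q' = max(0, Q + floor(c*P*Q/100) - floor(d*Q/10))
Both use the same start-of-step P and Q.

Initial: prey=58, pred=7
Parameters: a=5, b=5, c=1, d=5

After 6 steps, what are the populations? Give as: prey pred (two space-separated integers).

Step 1: prey: 58+29-20=67; pred: 7+4-3=8
Step 2: prey: 67+33-26=74; pred: 8+5-4=9
Step 3: prey: 74+37-33=78; pred: 9+6-4=11
Step 4: prey: 78+39-42=75; pred: 11+8-5=14
Step 5: prey: 75+37-52=60; pred: 14+10-7=17
Step 6: prey: 60+30-51=39; pred: 17+10-8=19

Answer: 39 19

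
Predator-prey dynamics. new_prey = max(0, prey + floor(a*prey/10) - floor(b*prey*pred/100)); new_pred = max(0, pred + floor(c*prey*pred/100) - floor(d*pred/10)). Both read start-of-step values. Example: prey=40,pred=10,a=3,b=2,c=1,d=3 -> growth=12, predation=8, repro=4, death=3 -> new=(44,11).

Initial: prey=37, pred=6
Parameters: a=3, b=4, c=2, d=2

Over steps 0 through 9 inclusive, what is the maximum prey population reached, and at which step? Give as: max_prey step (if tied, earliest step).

Answer: 40 1

Derivation:
Step 1: prey: 37+11-8=40; pred: 6+4-1=9
Step 2: prey: 40+12-14=38; pred: 9+7-1=15
Step 3: prey: 38+11-22=27; pred: 15+11-3=23
Step 4: prey: 27+8-24=11; pred: 23+12-4=31
Step 5: prey: 11+3-13=1; pred: 31+6-6=31
Step 6: prey: 1+0-1=0; pred: 31+0-6=25
Step 7: prey: 0+0-0=0; pred: 25+0-5=20
Step 8: prey: 0+0-0=0; pred: 20+0-4=16
Step 9: prey: 0+0-0=0; pred: 16+0-3=13
Max prey = 40 at step 1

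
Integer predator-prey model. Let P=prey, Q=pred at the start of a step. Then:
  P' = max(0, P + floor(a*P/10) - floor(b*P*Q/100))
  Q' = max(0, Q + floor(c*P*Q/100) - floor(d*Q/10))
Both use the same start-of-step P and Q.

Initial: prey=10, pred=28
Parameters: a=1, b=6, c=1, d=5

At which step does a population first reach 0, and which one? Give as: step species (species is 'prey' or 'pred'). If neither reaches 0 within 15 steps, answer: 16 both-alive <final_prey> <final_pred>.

Step 1: prey: 10+1-16=0; pred: 28+2-14=16
First extinction: prey at step 1

Answer: 1 prey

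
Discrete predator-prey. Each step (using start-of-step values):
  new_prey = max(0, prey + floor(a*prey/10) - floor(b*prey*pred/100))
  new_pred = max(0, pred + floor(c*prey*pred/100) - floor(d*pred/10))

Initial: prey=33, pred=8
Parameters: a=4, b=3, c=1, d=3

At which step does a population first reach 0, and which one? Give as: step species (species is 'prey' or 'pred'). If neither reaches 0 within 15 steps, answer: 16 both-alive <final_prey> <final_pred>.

Step 1: prey: 33+13-7=39; pred: 8+2-2=8
Step 2: prey: 39+15-9=45; pred: 8+3-2=9
Step 3: prey: 45+18-12=51; pred: 9+4-2=11
Step 4: prey: 51+20-16=55; pred: 11+5-3=13
Step 5: prey: 55+22-21=56; pred: 13+7-3=17
Step 6: prey: 56+22-28=50; pred: 17+9-5=21
Step 7: prey: 50+20-31=39; pred: 21+10-6=25
Step 8: prey: 39+15-29=25; pred: 25+9-7=27
Step 9: prey: 25+10-20=15; pred: 27+6-8=25
Step 10: prey: 15+6-11=10; pred: 25+3-7=21
Step 11: prey: 10+4-6=8; pred: 21+2-6=17
Step 12: prey: 8+3-4=7; pred: 17+1-5=13
Step 13: prey: 7+2-2=7; pred: 13+0-3=10
Step 14: prey: 7+2-2=7; pred: 10+0-3=7
Step 15: prey: 7+2-1=8; pred: 7+0-2=5
No extinction within 15 steps

Answer: 16 both-alive 8 5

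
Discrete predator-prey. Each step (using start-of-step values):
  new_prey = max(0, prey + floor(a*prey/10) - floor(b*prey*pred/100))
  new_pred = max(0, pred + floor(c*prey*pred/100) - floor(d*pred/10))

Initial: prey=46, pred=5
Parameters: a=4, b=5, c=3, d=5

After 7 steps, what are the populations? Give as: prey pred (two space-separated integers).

Answer: 0 6

Derivation:
Step 1: prey: 46+18-11=53; pred: 5+6-2=9
Step 2: prey: 53+21-23=51; pred: 9+14-4=19
Step 3: prey: 51+20-48=23; pred: 19+29-9=39
Step 4: prey: 23+9-44=0; pred: 39+26-19=46
Step 5: prey: 0+0-0=0; pred: 46+0-23=23
Step 6: prey: 0+0-0=0; pred: 23+0-11=12
Step 7: prey: 0+0-0=0; pred: 12+0-6=6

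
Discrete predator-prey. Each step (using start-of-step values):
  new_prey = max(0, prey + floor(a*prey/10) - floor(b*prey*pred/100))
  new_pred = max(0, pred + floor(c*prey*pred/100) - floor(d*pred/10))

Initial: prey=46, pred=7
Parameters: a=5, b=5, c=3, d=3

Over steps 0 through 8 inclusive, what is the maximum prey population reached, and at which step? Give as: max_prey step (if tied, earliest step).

Answer: 53 1

Derivation:
Step 1: prey: 46+23-16=53; pred: 7+9-2=14
Step 2: prey: 53+26-37=42; pred: 14+22-4=32
Step 3: prey: 42+21-67=0; pred: 32+40-9=63
Step 4: prey: 0+0-0=0; pred: 63+0-18=45
Step 5: prey: 0+0-0=0; pred: 45+0-13=32
Step 6: prey: 0+0-0=0; pred: 32+0-9=23
Step 7: prey: 0+0-0=0; pred: 23+0-6=17
Step 8: prey: 0+0-0=0; pred: 17+0-5=12
Max prey = 53 at step 1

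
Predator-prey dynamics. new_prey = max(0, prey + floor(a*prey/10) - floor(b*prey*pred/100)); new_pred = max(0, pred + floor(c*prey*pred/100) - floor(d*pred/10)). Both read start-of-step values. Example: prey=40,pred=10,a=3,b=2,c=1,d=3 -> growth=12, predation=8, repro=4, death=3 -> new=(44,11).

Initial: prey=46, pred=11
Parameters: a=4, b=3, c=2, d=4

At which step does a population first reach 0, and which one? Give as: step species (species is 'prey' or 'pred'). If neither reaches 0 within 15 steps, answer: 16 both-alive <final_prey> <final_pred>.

Step 1: prey: 46+18-15=49; pred: 11+10-4=17
Step 2: prey: 49+19-24=44; pred: 17+16-6=27
Step 3: prey: 44+17-35=26; pred: 27+23-10=40
Step 4: prey: 26+10-31=5; pred: 40+20-16=44
Step 5: prey: 5+2-6=1; pred: 44+4-17=31
Step 6: prey: 1+0-0=1; pred: 31+0-12=19
Step 7: prey: 1+0-0=1; pred: 19+0-7=12
Step 8: prey: 1+0-0=1; pred: 12+0-4=8
Step 9: prey: 1+0-0=1; pred: 8+0-3=5
Step 10: prey: 1+0-0=1; pred: 5+0-2=3
Step 11: prey: 1+0-0=1; pred: 3+0-1=2
Step 12: prey: 1+0-0=1; pred: 2+0-0=2
Steps 13-15: state stable at prey=1, pred=2 (no change)
No extinction within 15 steps

Answer: 16 both-alive 1 2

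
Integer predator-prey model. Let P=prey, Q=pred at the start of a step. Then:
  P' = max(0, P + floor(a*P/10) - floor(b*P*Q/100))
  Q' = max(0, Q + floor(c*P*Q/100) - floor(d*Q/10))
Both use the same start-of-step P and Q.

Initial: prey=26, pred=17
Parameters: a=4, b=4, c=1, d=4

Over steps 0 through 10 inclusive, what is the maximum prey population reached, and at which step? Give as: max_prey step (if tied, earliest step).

Answer: 70 10

Derivation:
Step 1: prey: 26+10-17=19; pred: 17+4-6=15
Step 2: prey: 19+7-11=15; pred: 15+2-6=11
Step 3: prey: 15+6-6=15; pred: 11+1-4=8
Step 4: prey: 15+6-4=17; pred: 8+1-3=6
Step 5: prey: 17+6-4=19; pred: 6+1-2=5
Step 6: prey: 19+7-3=23; pred: 5+0-2=3
Step 7: prey: 23+9-2=30; pred: 3+0-1=2
Step 8: prey: 30+12-2=40; pred: 2+0-0=2
Step 9: prey: 40+16-3=53; pred: 2+0-0=2
Step 10: prey: 53+21-4=70; pred: 2+1-0=3
Max prey = 70 at step 10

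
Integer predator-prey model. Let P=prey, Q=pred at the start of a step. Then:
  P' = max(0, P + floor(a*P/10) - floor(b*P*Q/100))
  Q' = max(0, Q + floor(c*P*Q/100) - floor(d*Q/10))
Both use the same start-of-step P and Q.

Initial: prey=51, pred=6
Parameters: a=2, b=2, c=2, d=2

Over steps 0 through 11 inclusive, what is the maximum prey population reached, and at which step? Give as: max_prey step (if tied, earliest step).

Answer: 55 1

Derivation:
Step 1: prey: 51+10-6=55; pred: 6+6-1=11
Step 2: prey: 55+11-12=54; pred: 11+12-2=21
Step 3: prey: 54+10-22=42; pred: 21+22-4=39
Step 4: prey: 42+8-32=18; pred: 39+32-7=64
Step 5: prey: 18+3-23=0; pred: 64+23-12=75
Step 6: prey: 0+0-0=0; pred: 75+0-15=60
Step 7: prey: 0+0-0=0; pred: 60+0-12=48
Step 8: prey: 0+0-0=0; pred: 48+0-9=39
Step 9: prey: 0+0-0=0; pred: 39+0-7=32
Step 10: prey: 0+0-0=0; pred: 32+0-6=26
Step 11: prey: 0+0-0=0; pred: 26+0-5=21
Max prey = 55 at step 1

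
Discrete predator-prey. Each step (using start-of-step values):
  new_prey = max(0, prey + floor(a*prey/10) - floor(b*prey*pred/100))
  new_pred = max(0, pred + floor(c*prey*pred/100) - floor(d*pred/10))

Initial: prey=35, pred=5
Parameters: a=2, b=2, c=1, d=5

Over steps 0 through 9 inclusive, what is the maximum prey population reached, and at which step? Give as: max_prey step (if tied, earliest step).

Answer: 102 9

Derivation:
Step 1: prey: 35+7-3=39; pred: 5+1-2=4
Step 2: prey: 39+7-3=43; pred: 4+1-2=3
Step 3: prey: 43+8-2=49; pred: 3+1-1=3
Step 4: prey: 49+9-2=56; pred: 3+1-1=3
Step 5: prey: 56+11-3=64; pred: 3+1-1=3
Step 6: prey: 64+12-3=73; pred: 3+1-1=3
Step 7: prey: 73+14-4=83; pred: 3+2-1=4
Step 8: prey: 83+16-6=93; pred: 4+3-2=5
Step 9: prey: 93+18-9=102; pred: 5+4-2=7
Max prey = 102 at step 9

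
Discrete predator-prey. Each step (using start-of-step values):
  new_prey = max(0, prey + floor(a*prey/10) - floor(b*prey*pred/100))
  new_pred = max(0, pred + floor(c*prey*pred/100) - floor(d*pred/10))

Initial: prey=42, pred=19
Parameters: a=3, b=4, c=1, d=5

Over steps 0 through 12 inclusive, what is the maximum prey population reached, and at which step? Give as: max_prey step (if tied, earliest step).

Answer: 70 12

Derivation:
Step 1: prey: 42+12-31=23; pred: 19+7-9=17
Step 2: prey: 23+6-15=14; pred: 17+3-8=12
Step 3: prey: 14+4-6=12; pred: 12+1-6=7
Step 4: prey: 12+3-3=12; pred: 7+0-3=4
Step 5: prey: 12+3-1=14; pred: 4+0-2=2
Step 6: prey: 14+4-1=17; pred: 2+0-1=1
Step 7: prey: 17+5-0=22; pred: 1+0-0=1
Step 8: prey: 22+6-0=28; pred: 1+0-0=1
Step 9: prey: 28+8-1=35; pred: 1+0-0=1
Step 10: prey: 35+10-1=44; pred: 1+0-0=1
Step 11: prey: 44+13-1=56; pred: 1+0-0=1
Step 12: prey: 56+16-2=70; pred: 1+0-0=1
Max prey = 70 at step 12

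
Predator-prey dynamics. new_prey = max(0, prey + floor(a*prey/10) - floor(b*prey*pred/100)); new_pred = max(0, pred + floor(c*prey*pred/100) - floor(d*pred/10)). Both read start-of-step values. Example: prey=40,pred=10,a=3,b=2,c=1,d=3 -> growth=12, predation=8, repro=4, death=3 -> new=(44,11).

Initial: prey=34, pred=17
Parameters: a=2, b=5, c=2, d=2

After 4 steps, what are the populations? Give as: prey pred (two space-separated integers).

Answer: 0 17

Derivation:
Step 1: prey: 34+6-28=12; pred: 17+11-3=25
Step 2: prey: 12+2-15=0; pred: 25+6-5=26
Step 3: prey: 0+0-0=0; pred: 26+0-5=21
Step 4: prey: 0+0-0=0; pred: 21+0-4=17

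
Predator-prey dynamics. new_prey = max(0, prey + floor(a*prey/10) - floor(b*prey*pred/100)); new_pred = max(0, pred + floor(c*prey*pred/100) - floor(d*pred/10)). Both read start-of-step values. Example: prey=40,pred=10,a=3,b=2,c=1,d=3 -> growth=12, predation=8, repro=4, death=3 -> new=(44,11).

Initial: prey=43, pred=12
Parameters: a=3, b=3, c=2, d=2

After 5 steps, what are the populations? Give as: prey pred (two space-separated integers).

Answer: 0 35

Derivation:
Step 1: prey: 43+12-15=40; pred: 12+10-2=20
Step 2: prey: 40+12-24=28; pred: 20+16-4=32
Step 3: prey: 28+8-26=10; pred: 32+17-6=43
Step 4: prey: 10+3-12=1; pred: 43+8-8=43
Step 5: prey: 1+0-1=0; pred: 43+0-8=35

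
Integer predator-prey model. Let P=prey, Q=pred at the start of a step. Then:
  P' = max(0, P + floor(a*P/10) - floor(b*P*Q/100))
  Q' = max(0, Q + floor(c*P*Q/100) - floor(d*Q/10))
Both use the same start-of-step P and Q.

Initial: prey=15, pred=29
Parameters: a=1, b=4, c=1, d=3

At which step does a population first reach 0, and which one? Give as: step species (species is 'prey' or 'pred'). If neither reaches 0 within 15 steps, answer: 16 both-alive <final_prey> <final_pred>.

Answer: 1 prey

Derivation:
Step 1: prey: 15+1-17=0; pred: 29+4-8=25
First extinction: prey at step 1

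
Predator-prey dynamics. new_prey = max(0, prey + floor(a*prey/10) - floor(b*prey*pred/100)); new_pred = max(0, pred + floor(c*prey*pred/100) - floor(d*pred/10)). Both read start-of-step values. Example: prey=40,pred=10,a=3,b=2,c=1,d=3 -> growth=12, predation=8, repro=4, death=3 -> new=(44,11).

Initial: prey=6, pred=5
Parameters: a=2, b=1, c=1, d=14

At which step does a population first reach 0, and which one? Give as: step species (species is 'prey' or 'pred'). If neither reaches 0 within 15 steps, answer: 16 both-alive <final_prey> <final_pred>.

Step 1: prey: 6+1-0=7; pred: 5+0-7=0
First extinction: pred at step 1

Answer: 1 pred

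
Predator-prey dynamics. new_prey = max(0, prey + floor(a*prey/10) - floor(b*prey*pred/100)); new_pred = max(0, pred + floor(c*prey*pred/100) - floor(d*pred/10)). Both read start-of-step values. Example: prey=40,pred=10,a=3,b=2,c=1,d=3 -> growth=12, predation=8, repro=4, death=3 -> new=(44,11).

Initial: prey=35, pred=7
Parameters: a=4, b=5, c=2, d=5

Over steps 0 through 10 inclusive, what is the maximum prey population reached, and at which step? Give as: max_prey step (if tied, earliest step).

Answer: 37 1

Derivation:
Step 1: prey: 35+14-12=37; pred: 7+4-3=8
Step 2: prey: 37+14-14=37; pred: 8+5-4=9
Step 3: prey: 37+14-16=35; pred: 9+6-4=11
Step 4: prey: 35+14-19=30; pred: 11+7-5=13
Step 5: prey: 30+12-19=23; pred: 13+7-6=14
Step 6: prey: 23+9-16=16; pred: 14+6-7=13
Step 7: prey: 16+6-10=12; pred: 13+4-6=11
Step 8: prey: 12+4-6=10; pred: 11+2-5=8
Step 9: prey: 10+4-4=10; pred: 8+1-4=5
Step 10: prey: 10+4-2=12; pred: 5+1-2=4
Max prey = 37 at step 1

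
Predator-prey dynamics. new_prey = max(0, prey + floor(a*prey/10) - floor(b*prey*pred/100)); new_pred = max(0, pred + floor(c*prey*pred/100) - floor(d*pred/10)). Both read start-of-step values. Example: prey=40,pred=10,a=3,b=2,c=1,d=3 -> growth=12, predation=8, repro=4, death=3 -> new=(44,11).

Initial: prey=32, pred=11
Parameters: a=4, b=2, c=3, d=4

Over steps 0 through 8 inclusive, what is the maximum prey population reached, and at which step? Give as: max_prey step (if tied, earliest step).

Answer: 39 2

Derivation:
Step 1: prey: 32+12-7=37; pred: 11+10-4=17
Step 2: prey: 37+14-12=39; pred: 17+18-6=29
Step 3: prey: 39+15-22=32; pred: 29+33-11=51
Step 4: prey: 32+12-32=12; pred: 51+48-20=79
Step 5: prey: 12+4-18=0; pred: 79+28-31=76
Step 6: prey: 0+0-0=0; pred: 76+0-30=46
Step 7: prey: 0+0-0=0; pred: 46+0-18=28
Step 8: prey: 0+0-0=0; pred: 28+0-11=17
Max prey = 39 at step 2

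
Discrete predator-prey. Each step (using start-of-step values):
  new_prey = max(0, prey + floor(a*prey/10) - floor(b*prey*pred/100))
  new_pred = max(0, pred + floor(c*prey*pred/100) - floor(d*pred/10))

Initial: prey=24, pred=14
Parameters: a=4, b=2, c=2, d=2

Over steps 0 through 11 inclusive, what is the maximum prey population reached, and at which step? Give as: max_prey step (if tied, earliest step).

Step 1: prey: 24+9-6=27; pred: 14+6-2=18
Step 2: prey: 27+10-9=28; pred: 18+9-3=24
Step 3: prey: 28+11-13=26; pred: 24+13-4=33
Step 4: prey: 26+10-17=19; pred: 33+17-6=44
Step 5: prey: 19+7-16=10; pred: 44+16-8=52
Step 6: prey: 10+4-10=4; pred: 52+10-10=52
Step 7: prey: 4+1-4=1; pred: 52+4-10=46
Step 8: prey: 1+0-0=1; pred: 46+0-9=37
Step 9: prey: 1+0-0=1; pred: 37+0-7=30
Step 10: prey: 1+0-0=1; pred: 30+0-6=24
Step 11: prey: 1+0-0=1; pred: 24+0-4=20
Max prey = 28 at step 2

Answer: 28 2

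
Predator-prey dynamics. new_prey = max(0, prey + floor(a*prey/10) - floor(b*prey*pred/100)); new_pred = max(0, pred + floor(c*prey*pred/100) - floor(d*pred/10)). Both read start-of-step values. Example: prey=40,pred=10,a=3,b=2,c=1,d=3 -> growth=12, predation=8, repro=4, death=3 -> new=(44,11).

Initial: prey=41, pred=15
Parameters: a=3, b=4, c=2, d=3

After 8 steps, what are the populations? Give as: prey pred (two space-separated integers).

Step 1: prey: 41+12-24=29; pred: 15+12-4=23
Step 2: prey: 29+8-26=11; pred: 23+13-6=30
Step 3: prey: 11+3-13=1; pred: 30+6-9=27
Step 4: prey: 1+0-1=0; pred: 27+0-8=19
Step 5: prey: 0+0-0=0; pred: 19+0-5=14
Step 6: prey: 0+0-0=0; pred: 14+0-4=10
Step 7: prey: 0+0-0=0; pred: 10+0-3=7
Step 8: prey: 0+0-0=0; pred: 7+0-2=5

Answer: 0 5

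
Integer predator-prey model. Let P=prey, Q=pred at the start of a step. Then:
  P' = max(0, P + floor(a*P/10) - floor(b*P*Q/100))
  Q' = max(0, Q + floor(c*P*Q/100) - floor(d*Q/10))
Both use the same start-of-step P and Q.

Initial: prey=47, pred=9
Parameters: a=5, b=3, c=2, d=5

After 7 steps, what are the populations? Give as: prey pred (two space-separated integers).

Step 1: prey: 47+23-12=58; pred: 9+8-4=13
Step 2: prey: 58+29-22=65; pred: 13+15-6=22
Step 3: prey: 65+32-42=55; pred: 22+28-11=39
Step 4: prey: 55+27-64=18; pred: 39+42-19=62
Step 5: prey: 18+9-33=0; pred: 62+22-31=53
Step 6: prey: 0+0-0=0; pred: 53+0-26=27
Step 7: prey: 0+0-0=0; pred: 27+0-13=14

Answer: 0 14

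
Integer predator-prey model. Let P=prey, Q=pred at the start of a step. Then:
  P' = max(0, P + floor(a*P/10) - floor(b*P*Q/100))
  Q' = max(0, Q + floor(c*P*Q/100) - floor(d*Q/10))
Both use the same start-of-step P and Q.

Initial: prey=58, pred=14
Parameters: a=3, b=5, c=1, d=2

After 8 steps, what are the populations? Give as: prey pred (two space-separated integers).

Step 1: prey: 58+17-40=35; pred: 14+8-2=20
Step 2: prey: 35+10-35=10; pred: 20+7-4=23
Step 3: prey: 10+3-11=2; pred: 23+2-4=21
Step 4: prey: 2+0-2=0; pred: 21+0-4=17
Step 5: prey: 0+0-0=0; pred: 17+0-3=14
Step 6: prey: 0+0-0=0; pred: 14+0-2=12
Step 7: prey: 0+0-0=0; pred: 12+0-2=10
Step 8: prey: 0+0-0=0; pred: 10+0-2=8

Answer: 0 8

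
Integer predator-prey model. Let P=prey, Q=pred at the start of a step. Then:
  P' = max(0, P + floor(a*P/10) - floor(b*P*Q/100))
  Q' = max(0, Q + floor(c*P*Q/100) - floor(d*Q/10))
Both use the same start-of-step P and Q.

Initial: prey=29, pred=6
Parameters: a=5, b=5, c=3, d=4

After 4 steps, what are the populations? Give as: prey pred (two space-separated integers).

Step 1: prey: 29+14-8=35; pred: 6+5-2=9
Step 2: prey: 35+17-15=37; pred: 9+9-3=15
Step 3: prey: 37+18-27=28; pred: 15+16-6=25
Step 4: prey: 28+14-35=7; pred: 25+21-10=36

Answer: 7 36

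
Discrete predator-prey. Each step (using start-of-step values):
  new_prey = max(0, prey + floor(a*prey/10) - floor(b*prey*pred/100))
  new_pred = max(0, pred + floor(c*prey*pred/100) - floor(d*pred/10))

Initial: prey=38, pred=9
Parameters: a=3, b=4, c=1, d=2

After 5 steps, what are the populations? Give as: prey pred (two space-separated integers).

Answer: 15 14

Derivation:
Step 1: prey: 38+11-13=36; pred: 9+3-1=11
Step 2: prey: 36+10-15=31; pred: 11+3-2=12
Step 3: prey: 31+9-14=26; pred: 12+3-2=13
Step 4: prey: 26+7-13=20; pred: 13+3-2=14
Step 5: prey: 20+6-11=15; pred: 14+2-2=14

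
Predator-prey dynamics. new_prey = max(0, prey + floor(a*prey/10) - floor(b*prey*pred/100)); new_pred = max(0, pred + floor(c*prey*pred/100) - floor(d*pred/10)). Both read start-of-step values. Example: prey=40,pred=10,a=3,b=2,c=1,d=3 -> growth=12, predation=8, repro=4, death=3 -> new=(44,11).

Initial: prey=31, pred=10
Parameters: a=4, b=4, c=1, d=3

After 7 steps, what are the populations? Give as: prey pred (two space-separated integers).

Step 1: prey: 31+12-12=31; pred: 10+3-3=10
Step 2: prey: 31+12-12=31; pred: 10+3-3=10
Step 3: prey: 31+12-12=31; pred: 10+3-3=10
Step 4: prey: 31+12-12=31; pred: 10+3-3=10
Step 5: prey: 31+12-12=31; pred: 10+3-3=10
Step 6: prey: 31+12-12=31; pred: 10+3-3=10
Step 7: prey: 31+12-12=31; pred: 10+3-3=10

Answer: 31 10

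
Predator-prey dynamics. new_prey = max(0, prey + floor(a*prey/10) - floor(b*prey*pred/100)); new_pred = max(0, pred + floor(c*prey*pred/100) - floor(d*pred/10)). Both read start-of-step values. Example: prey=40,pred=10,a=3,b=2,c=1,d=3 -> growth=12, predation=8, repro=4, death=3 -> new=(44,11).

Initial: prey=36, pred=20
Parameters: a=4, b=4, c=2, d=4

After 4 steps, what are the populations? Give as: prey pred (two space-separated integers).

Answer: 2 14

Derivation:
Step 1: prey: 36+14-28=22; pred: 20+14-8=26
Step 2: prey: 22+8-22=8; pred: 26+11-10=27
Step 3: prey: 8+3-8=3; pred: 27+4-10=21
Step 4: prey: 3+1-2=2; pred: 21+1-8=14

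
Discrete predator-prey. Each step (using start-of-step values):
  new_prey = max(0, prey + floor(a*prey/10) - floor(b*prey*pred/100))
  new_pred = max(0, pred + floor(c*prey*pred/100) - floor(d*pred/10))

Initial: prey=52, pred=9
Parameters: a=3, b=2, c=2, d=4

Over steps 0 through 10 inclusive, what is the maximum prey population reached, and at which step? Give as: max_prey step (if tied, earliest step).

Answer: 58 1

Derivation:
Step 1: prey: 52+15-9=58; pred: 9+9-3=15
Step 2: prey: 58+17-17=58; pred: 15+17-6=26
Step 3: prey: 58+17-30=45; pred: 26+30-10=46
Step 4: prey: 45+13-41=17; pred: 46+41-18=69
Step 5: prey: 17+5-23=0; pred: 69+23-27=65
Step 6: prey: 0+0-0=0; pred: 65+0-26=39
Step 7: prey: 0+0-0=0; pred: 39+0-15=24
Step 8: prey: 0+0-0=0; pred: 24+0-9=15
Step 9: prey: 0+0-0=0; pred: 15+0-6=9
Step 10: prey: 0+0-0=0; pred: 9+0-3=6
Max prey = 58 at step 1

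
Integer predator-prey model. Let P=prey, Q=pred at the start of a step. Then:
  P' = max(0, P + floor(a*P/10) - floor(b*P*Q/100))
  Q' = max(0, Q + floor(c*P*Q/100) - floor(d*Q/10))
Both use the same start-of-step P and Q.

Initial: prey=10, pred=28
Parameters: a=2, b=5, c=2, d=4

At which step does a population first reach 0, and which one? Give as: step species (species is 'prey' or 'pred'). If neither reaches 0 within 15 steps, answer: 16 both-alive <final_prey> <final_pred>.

Answer: 1 prey

Derivation:
Step 1: prey: 10+2-14=0; pred: 28+5-11=22
First extinction: prey at step 1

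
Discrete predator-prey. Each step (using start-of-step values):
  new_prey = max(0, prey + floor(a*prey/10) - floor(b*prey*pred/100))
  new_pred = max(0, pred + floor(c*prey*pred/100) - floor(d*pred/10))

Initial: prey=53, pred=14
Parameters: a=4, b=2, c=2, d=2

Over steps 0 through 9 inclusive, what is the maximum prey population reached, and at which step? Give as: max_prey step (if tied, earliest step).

Step 1: prey: 53+21-14=60; pred: 14+14-2=26
Step 2: prey: 60+24-31=53; pred: 26+31-5=52
Step 3: prey: 53+21-55=19; pred: 52+55-10=97
Step 4: prey: 19+7-36=0; pred: 97+36-19=114
Step 5: prey: 0+0-0=0; pred: 114+0-22=92
Step 6: prey: 0+0-0=0; pred: 92+0-18=74
Step 7: prey: 0+0-0=0; pred: 74+0-14=60
Step 8: prey: 0+0-0=0; pred: 60+0-12=48
Step 9: prey: 0+0-0=0; pred: 48+0-9=39
Max prey = 60 at step 1

Answer: 60 1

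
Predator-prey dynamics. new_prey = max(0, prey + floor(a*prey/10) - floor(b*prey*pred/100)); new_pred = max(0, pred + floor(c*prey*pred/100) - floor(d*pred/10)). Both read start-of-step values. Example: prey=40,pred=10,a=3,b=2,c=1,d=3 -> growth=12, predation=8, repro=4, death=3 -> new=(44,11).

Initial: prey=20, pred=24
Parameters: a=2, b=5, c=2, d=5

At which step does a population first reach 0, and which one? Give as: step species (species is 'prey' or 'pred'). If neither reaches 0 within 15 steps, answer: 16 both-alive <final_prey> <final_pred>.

Answer: 1 prey

Derivation:
Step 1: prey: 20+4-24=0; pred: 24+9-12=21
First extinction: prey at step 1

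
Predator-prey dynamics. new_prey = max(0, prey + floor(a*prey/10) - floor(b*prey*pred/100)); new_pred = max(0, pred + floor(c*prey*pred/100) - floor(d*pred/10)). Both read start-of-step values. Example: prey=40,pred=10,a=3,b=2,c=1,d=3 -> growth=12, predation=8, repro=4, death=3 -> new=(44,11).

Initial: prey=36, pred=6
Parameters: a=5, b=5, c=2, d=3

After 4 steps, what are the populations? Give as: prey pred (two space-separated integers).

Answer: 14 34

Derivation:
Step 1: prey: 36+18-10=44; pred: 6+4-1=9
Step 2: prey: 44+22-19=47; pred: 9+7-2=14
Step 3: prey: 47+23-32=38; pred: 14+13-4=23
Step 4: prey: 38+19-43=14; pred: 23+17-6=34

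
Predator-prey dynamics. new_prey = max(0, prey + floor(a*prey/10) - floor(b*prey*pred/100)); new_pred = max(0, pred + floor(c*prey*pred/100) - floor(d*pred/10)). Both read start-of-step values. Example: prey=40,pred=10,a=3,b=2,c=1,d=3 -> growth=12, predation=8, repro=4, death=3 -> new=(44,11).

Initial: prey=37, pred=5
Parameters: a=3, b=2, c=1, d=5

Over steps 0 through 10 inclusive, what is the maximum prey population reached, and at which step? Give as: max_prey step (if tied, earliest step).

Step 1: prey: 37+11-3=45; pred: 5+1-2=4
Step 2: prey: 45+13-3=55; pred: 4+1-2=3
Step 3: prey: 55+16-3=68; pred: 3+1-1=3
Step 4: prey: 68+20-4=84; pred: 3+2-1=4
Step 5: prey: 84+25-6=103; pred: 4+3-2=5
Step 6: prey: 103+30-10=123; pred: 5+5-2=8
Step 7: prey: 123+36-19=140; pred: 8+9-4=13
Step 8: prey: 140+42-36=146; pred: 13+18-6=25
Step 9: prey: 146+43-73=116; pred: 25+36-12=49
Step 10: prey: 116+34-113=37; pred: 49+56-24=81
Max prey = 146 at step 8

Answer: 146 8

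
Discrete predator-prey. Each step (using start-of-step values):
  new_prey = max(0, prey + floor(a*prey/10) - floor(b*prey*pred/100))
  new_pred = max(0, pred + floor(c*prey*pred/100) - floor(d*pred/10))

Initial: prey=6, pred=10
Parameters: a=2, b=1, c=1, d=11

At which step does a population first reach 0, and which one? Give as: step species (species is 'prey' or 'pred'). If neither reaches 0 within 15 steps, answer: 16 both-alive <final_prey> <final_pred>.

Step 1: prey: 6+1-0=7; pred: 10+0-11=0
First extinction: pred at step 1

Answer: 1 pred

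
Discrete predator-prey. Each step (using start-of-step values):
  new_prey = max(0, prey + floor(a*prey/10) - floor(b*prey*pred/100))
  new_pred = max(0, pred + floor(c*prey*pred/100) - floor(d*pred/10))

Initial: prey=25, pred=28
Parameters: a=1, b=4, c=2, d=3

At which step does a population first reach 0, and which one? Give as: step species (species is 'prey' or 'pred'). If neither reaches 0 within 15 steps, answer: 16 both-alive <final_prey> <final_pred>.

Step 1: prey: 25+2-28=0; pred: 28+14-8=34
First extinction: prey at step 1

Answer: 1 prey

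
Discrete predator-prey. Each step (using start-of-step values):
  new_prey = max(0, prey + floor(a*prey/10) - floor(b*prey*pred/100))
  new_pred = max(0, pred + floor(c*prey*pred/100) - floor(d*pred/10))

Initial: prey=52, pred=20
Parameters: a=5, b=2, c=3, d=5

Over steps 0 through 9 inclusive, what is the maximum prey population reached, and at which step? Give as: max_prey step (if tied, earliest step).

Step 1: prey: 52+26-20=58; pred: 20+31-10=41
Step 2: prey: 58+29-47=40; pred: 41+71-20=92
Step 3: prey: 40+20-73=0; pred: 92+110-46=156
Step 4: prey: 0+0-0=0; pred: 156+0-78=78
Step 5: prey: 0+0-0=0; pred: 78+0-39=39
Step 6: prey: 0+0-0=0; pred: 39+0-19=20
Step 7: prey: 0+0-0=0; pred: 20+0-10=10
Step 8: prey: 0+0-0=0; pred: 10+0-5=5
Step 9: prey: 0+0-0=0; pred: 5+0-2=3
Max prey = 58 at step 1

Answer: 58 1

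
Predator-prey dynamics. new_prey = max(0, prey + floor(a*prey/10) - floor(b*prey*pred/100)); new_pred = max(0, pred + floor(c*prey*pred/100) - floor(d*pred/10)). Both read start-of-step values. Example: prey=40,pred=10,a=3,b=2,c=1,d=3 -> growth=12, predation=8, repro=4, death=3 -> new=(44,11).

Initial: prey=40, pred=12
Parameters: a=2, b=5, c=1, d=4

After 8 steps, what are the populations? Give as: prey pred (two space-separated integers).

Answer: 9 2

Derivation:
Step 1: prey: 40+8-24=24; pred: 12+4-4=12
Step 2: prey: 24+4-14=14; pred: 12+2-4=10
Step 3: prey: 14+2-7=9; pred: 10+1-4=7
Step 4: prey: 9+1-3=7; pred: 7+0-2=5
Step 5: prey: 7+1-1=7; pred: 5+0-2=3
Step 6: prey: 7+1-1=7; pred: 3+0-1=2
Step 7: prey: 7+1-0=8; pred: 2+0-0=2
Step 8: prey: 8+1-0=9; pred: 2+0-0=2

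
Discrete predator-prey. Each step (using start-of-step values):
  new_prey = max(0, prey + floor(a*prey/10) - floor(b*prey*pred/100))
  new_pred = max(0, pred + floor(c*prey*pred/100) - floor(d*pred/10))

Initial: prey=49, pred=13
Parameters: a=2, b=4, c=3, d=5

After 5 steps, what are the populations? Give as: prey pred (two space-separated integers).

Answer: 0 6

Derivation:
Step 1: prey: 49+9-25=33; pred: 13+19-6=26
Step 2: prey: 33+6-34=5; pred: 26+25-13=38
Step 3: prey: 5+1-7=0; pred: 38+5-19=24
Step 4: prey: 0+0-0=0; pred: 24+0-12=12
Step 5: prey: 0+0-0=0; pred: 12+0-6=6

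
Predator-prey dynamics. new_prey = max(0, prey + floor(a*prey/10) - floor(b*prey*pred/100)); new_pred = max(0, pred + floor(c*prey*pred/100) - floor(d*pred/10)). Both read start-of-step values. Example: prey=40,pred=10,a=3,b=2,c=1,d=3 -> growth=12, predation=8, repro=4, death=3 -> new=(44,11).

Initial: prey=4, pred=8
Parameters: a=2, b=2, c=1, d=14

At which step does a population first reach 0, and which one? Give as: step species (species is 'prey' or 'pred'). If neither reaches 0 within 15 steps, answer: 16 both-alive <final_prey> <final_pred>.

Answer: 1 pred

Derivation:
Step 1: prey: 4+0-0=4; pred: 8+0-11=0
First extinction: pred at step 1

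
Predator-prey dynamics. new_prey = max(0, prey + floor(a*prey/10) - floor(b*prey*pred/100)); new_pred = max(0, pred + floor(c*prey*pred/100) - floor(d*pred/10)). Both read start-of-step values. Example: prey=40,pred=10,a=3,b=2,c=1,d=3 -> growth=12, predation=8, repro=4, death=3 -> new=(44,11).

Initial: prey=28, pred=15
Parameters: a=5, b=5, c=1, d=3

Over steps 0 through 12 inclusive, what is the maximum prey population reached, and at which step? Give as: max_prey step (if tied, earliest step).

Answer: 64 12

Derivation:
Step 1: prey: 28+14-21=21; pred: 15+4-4=15
Step 2: prey: 21+10-15=16; pred: 15+3-4=14
Step 3: prey: 16+8-11=13; pred: 14+2-4=12
Step 4: prey: 13+6-7=12; pred: 12+1-3=10
Step 5: prey: 12+6-6=12; pred: 10+1-3=8
Step 6: prey: 12+6-4=14; pred: 8+0-2=6
Step 7: prey: 14+7-4=17; pred: 6+0-1=5
Step 8: prey: 17+8-4=21; pred: 5+0-1=4
Step 9: prey: 21+10-4=27; pred: 4+0-1=3
Step 10: prey: 27+13-4=36; pred: 3+0-0=3
Step 11: prey: 36+18-5=49; pred: 3+1-0=4
Step 12: prey: 49+24-9=64; pred: 4+1-1=4
Max prey = 64 at step 12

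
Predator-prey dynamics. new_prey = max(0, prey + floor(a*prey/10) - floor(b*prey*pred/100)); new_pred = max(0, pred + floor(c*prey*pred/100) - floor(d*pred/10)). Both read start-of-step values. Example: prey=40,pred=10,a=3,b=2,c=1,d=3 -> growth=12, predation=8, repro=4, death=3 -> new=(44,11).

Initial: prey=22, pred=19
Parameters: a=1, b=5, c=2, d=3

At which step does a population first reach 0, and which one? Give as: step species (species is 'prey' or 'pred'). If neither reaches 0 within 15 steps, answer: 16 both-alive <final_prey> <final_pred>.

Step 1: prey: 22+2-20=4; pred: 19+8-5=22
Step 2: prey: 4+0-4=0; pred: 22+1-6=17
First extinction: prey at step 2

Answer: 2 prey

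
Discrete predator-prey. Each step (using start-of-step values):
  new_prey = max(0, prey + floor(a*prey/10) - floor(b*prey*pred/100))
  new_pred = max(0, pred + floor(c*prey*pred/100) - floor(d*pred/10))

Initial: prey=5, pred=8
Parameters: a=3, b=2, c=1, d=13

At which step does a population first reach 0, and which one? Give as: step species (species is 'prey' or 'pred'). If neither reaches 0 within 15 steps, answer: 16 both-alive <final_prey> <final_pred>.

Step 1: prey: 5+1-0=6; pred: 8+0-10=0
First extinction: pred at step 1

Answer: 1 pred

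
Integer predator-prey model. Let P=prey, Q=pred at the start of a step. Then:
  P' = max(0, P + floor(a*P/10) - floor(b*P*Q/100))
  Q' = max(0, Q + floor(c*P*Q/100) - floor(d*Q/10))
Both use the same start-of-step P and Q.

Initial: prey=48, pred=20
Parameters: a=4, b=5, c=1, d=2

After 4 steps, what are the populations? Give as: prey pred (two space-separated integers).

Answer: 0 16

Derivation:
Step 1: prey: 48+19-48=19; pred: 20+9-4=25
Step 2: prey: 19+7-23=3; pred: 25+4-5=24
Step 3: prey: 3+1-3=1; pred: 24+0-4=20
Step 4: prey: 1+0-1=0; pred: 20+0-4=16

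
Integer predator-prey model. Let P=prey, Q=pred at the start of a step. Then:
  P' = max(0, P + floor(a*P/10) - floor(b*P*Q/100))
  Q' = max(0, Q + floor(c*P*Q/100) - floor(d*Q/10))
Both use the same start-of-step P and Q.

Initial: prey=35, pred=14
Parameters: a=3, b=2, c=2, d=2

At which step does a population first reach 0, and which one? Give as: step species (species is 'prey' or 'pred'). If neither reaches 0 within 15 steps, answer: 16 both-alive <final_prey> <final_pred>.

Step 1: prey: 35+10-9=36; pred: 14+9-2=21
Step 2: prey: 36+10-15=31; pred: 21+15-4=32
Step 3: prey: 31+9-19=21; pred: 32+19-6=45
Step 4: prey: 21+6-18=9; pred: 45+18-9=54
Step 5: prey: 9+2-9=2; pred: 54+9-10=53
Step 6: prey: 2+0-2=0; pred: 53+2-10=45
First extinction: prey at step 6

Answer: 6 prey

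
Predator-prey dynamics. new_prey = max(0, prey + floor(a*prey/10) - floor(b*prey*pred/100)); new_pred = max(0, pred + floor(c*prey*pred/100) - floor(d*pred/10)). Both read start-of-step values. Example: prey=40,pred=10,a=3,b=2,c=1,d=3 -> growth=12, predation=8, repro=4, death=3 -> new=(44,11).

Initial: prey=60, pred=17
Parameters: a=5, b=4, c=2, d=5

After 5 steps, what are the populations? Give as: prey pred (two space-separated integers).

Answer: 0 9

Derivation:
Step 1: prey: 60+30-40=50; pred: 17+20-8=29
Step 2: prey: 50+25-58=17; pred: 29+29-14=44
Step 3: prey: 17+8-29=0; pred: 44+14-22=36
Step 4: prey: 0+0-0=0; pred: 36+0-18=18
Step 5: prey: 0+0-0=0; pred: 18+0-9=9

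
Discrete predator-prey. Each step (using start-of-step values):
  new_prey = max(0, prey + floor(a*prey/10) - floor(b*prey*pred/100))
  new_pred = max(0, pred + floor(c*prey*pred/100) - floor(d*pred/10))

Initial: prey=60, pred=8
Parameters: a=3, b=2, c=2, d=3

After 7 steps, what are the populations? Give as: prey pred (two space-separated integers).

Step 1: prey: 60+18-9=69; pred: 8+9-2=15
Step 2: prey: 69+20-20=69; pred: 15+20-4=31
Step 3: prey: 69+20-42=47; pred: 31+42-9=64
Step 4: prey: 47+14-60=1; pred: 64+60-19=105
Step 5: prey: 1+0-2=0; pred: 105+2-31=76
Step 6: prey: 0+0-0=0; pred: 76+0-22=54
Step 7: prey: 0+0-0=0; pred: 54+0-16=38

Answer: 0 38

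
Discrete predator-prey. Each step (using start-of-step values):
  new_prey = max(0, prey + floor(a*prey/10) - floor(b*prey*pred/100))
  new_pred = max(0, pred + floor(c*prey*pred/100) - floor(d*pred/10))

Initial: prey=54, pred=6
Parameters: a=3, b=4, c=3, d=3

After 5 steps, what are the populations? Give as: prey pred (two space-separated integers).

Step 1: prey: 54+16-12=58; pred: 6+9-1=14
Step 2: prey: 58+17-32=43; pred: 14+24-4=34
Step 3: prey: 43+12-58=0; pred: 34+43-10=67
Step 4: prey: 0+0-0=0; pred: 67+0-20=47
Step 5: prey: 0+0-0=0; pred: 47+0-14=33

Answer: 0 33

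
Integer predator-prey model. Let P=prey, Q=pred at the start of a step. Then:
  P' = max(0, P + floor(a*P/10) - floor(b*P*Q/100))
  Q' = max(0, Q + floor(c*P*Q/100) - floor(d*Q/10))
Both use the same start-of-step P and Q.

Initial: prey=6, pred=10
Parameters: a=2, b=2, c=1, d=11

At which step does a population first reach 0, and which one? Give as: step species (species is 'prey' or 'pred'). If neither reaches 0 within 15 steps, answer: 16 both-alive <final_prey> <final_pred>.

Step 1: prey: 6+1-1=6; pred: 10+0-11=0
First extinction: pred at step 1

Answer: 1 pred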